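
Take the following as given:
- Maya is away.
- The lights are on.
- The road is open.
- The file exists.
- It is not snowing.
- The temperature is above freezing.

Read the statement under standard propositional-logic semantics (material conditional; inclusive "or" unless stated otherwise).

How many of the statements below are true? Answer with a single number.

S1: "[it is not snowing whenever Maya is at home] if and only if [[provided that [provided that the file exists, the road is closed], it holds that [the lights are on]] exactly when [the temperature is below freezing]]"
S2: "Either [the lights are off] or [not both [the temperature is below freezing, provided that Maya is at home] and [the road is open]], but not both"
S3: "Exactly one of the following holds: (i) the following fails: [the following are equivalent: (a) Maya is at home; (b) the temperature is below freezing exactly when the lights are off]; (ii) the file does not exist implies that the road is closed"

Let Q = "Maya is at home" (F), S = "it is snowing" (F), W = "the file exists" (T), U = "the road is closed" (F), V = "the lights are on" (T), G = "the temperature is below freezing" (F).

S1: In symbols: (Q -> ~S) <-> (((W -> U) -> V) <-> G)

~S = ~F = T
Q -> ~S = F -> T = T
W -> U = T -> F = F
(W -> U) -> V = F -> T = T
((W -> U) -> V) <-> G = T <-> F = F
(Q -> ~S) <-> (((W -> U) -> V) <-> G) = T <-> F = F
Hence S1 is false.

S2: In symbols: ~V xor ((Q -> G) nand ~U)

~V = ~T = F
Q -> G = F -> F = T
~U = ~F = T
(Q -> G) nand ~U = T nand T = F
~V xor ((Q -> G) nand ~U) = F xor F = F
Hence S2 is false.

S3: Parsed as ~(Q <-> (G <-> ~V)) xor (~W -> U)

~V = ~T = F
G <-> ~V = F <-> F = T
Q <-> (G <-> ~V) = F <-> T = F
~(Q <-> (G <-> ~V)) = ~F = T
~W = ~T = F
~W -> U = F -> F = T
~(Q <-> (G <-> ~V)) xor (~W -> U) = T xor T = F
Hence S3 is false.

Count: 0.

0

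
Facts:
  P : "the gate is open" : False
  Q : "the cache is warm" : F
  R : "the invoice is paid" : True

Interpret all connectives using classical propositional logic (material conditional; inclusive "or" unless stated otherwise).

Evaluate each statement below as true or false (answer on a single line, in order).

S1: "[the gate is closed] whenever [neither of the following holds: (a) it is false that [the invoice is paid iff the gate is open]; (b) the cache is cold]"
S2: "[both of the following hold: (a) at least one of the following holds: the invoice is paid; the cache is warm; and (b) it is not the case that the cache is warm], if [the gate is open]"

S1: In symbols: (not (R iff P) nor not Q) -> not P

R iff P = True iff False = False
not (R iff P) = not False = True
not Q = not False = True
not (R iff P) nor not Q = True nor True = False
not P = not False = True
(not (R iff P) nor not Q) -> not P = False -> True = True
Thus S1 is true.

S2: This is P -> ((R or Q) and not Q).

R or Q = True or False = True
not Q = not False = True
(R or Q) and not Q = True and True = True
P -> ((R or Q) and not Q) = False -> True = True
Hence S2 is true.

S1 T; S2 T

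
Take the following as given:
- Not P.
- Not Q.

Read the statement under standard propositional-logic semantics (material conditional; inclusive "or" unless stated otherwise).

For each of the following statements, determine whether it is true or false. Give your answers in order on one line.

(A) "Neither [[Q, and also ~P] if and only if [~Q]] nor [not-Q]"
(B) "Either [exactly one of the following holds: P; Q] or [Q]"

(A) false / (B) false

(A): In symbols: ((Q ∧ ¬P) ↔ ¬Q) ↓ ¬Q

¬P = ¬F = T
Q ∧ ¬P = F ∧ T = F
¬Q = ¬F = T
(Q ∧ ¬P) ↔ ¬Q = F ↔ T = F
¬Q = ¬F = T
((Q ∧ ¬P) ↔ ¬Q) ↓ ¬Q = F ↓ T = F
So (A) is false.

(B): In symbols: (P ⊕ Q) ∨ Q

P ⊕ Q = F ⊕ F = F
(P ⊕ Q) ∨ Q = F ∨ F = F
Hence (B) is false.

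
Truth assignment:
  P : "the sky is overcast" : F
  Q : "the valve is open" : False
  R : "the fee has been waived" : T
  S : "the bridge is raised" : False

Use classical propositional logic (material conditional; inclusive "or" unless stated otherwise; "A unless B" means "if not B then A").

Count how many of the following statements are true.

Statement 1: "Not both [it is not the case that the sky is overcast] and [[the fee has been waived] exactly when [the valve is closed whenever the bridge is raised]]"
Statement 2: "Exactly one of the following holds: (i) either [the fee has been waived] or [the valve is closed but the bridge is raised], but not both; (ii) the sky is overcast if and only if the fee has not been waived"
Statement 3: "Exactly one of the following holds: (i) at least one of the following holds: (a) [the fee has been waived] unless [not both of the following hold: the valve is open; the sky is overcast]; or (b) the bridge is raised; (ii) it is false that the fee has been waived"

1

Statement 1: Formalization: not P nand (R iff (S -> not Q))

not P = not False = True
not Q = not False = True
S -> not Q = False -> True = True
R iff (S -> not Q) = True iff True = True
not P nand (R iff (S -> not Q)) = True nand True = False
So Statement 1 is false.

Statement 2: Formalization: (R xor (not Q and S)) xor (P iff not R)

not Q = not False = True
not Q and S = True and False = False
R xor (not Q and S) = True xor False = True
not R = not True = False
P iff not R = False iff False = True
(R xor (not Q and S)) xor (P iff not R) = True xor True = False
So Statement 2 is false.

Statement 3: Parsed as ((R or (Q nand P)) or S) xor not R

Q nand P = False nand False = True
R or (Q nand P) = True or True = True
(R or (Q nand P)) or S = True or False = True
not R = not True = False
((R or (Q nand P)) or S) xor not R = True xor False = True
Hence Statement 3 is true.

True statements: 1.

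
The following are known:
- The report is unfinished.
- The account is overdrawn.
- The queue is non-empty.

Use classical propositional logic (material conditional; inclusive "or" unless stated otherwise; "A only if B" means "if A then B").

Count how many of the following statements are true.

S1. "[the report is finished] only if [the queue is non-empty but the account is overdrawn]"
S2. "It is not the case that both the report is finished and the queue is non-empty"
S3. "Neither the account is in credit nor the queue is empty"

3

Let P = "the report is finished" (False), W = "the queue is empty" (False), H = "the account is overdrawn" (True).

S1: In symbols: P -> (not W and H)

not W = not False = True
not W and H = True and True = True
P -> (not W and H) = False -> True = True
So S1 is true.

S2: Parsed as P nand not W

not W = not False = True
P nand not W = False nand True = True
Thus S2 is true.

S3: Parsed as not H nor W

not H = not True = False
not H nor W = False nor False = True
Hence S3 is true.

Count: 3.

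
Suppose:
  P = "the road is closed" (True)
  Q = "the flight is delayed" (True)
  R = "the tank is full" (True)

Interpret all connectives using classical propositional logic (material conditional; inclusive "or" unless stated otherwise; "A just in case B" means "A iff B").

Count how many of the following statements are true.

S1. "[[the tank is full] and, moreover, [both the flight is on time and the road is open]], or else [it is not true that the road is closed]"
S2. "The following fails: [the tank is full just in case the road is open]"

1

S1: In symbols: (R ∧ (¬Q ∧ ¬P)) ∨ ¬P

¬Q = ¬T = F
¬P = ¬T = F
¬Q ∧ ¬P = F ∧ F = F
R ∧ (¬Q ∧ ¬P) = T ∧ F = F
¬P = ¬T = F
(R ∧ (¬Q ∧ ¬P)) ∨ ¬P = F ∨ F = F
Hence S1 is false.

S2: Formalization: ¬(R ↔ ¬P)

¬P = ¬T = F
R ↔ ¬P = T ↔ F = F
¬(R ↔ ¬P) = ¬F = T
Hence S2 is true.

1 of the 2 statements is true.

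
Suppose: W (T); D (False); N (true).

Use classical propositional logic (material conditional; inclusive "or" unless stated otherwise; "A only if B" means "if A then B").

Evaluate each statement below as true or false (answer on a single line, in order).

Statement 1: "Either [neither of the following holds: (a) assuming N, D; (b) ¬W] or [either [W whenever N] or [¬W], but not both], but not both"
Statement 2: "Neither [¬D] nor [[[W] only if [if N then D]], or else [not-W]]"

Statement 1: Parsed as ((N → D) ↓ ¬W) ⊕ ((N → W) ⊕ ¬W)

N → D = T → F = F
¬W = ¬T = F
(N → D) ↓ ¬W = F ↓ F = T
N → W = T → T = T
¬W = ¬T = F
(N → W) ⊕ ¬W = T ⊕ F = T
((N → D) ↓ ¬W) ⊕ ((N → W) ⊕ ¬W) = T ⊕ T = F
Hence Statement 1 is false.

Statement 2: Parsed as ¬D ↓ ((W → (N → D)) ∨ ¬W)

¬D = ¬F = T
N → D = T → F = F
W → (N → D) = T → F = F
¬W = ¬T = F
(W → (N → D)) ∨ ¬W = F ∨ F = F
¬D ↓ ((W → (N → D)) ∨ ¬W) = T ↓ F = F
Thus Statement 2 is false.

Statement 1 false, Statement 2 false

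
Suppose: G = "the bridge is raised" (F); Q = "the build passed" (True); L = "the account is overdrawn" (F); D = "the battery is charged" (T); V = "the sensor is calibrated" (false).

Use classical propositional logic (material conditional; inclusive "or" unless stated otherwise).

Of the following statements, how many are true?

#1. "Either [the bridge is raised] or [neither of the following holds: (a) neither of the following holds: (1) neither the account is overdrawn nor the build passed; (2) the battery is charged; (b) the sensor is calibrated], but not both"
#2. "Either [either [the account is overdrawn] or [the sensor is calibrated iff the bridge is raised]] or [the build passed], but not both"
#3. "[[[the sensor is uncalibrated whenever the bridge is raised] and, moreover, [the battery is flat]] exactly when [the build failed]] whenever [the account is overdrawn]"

2

#1: This is G xor (((L nor Q) nor D) nor V).

L nor Q = F nor T = F
(L nor Q) nor D = F nor T = F
((L nor Q) nor D) nor V = F nor F = T
G xor (((L nor Q) nor D) nor V) = F xor T = T
So #1 is true.

#2: Formalization: (L | (V <-> G)) xor Q

V <-> G = F <-> F = T
L | (V <-> G) = F | T = T
(L | (V <-> G)) xor Q = T xor T = F
Thus #2 is false.

#3: Formalization: L -> (((G -> ~V) & ~D) <-> ~Q)

~V = ~F = T
G -> ~V = F -> T = T
~D = ~T = F
(G -> ~V) & ~D = T & F = F
~Q = ~T = F
((G -> ~V) & ~D) <-> ~Q = F <-> F = T
L -> (((G -> ~V) & ~D) <-> ~Q) = F -> T = T
So #3 is true.

2 of the 3 statements are true (#1, #3).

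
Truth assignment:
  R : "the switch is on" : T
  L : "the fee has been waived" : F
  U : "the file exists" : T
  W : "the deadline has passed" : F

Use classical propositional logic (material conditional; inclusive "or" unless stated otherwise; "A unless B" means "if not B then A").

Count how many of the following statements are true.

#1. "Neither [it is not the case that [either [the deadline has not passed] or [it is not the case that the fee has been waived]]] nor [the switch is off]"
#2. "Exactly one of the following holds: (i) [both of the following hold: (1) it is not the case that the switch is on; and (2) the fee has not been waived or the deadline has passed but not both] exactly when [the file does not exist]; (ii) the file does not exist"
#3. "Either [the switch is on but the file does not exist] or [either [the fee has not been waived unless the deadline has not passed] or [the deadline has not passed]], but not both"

#1: Formalization: ¬(¬W ∨ ¬L) ↓ ¬R

¬W = ¬F = T
¬L = ¬F = T
¬W ∨ ¬L = T ∨ T = T
¬(¬W ∨ ¬L) = ¬T = F
¬R = ¬T = F
¬(¬W ∨ ¬L) ↓ ¬R = F ↓ F = T
Thus #1 is true.

#2: Parsed as ((¬R ∧ (¬L ⊕ W)) ↔ ¬U) ⊕ ¬U

¬R = ¬T = F
¬L = ¬F = T
¬L ⊕ W = T ⊕ F = T
¬R ∧ (¬L ⊕ W) = F ∧ T = F
¬U = ¬T = F
(¬R ∧ (¬L ⊕ W)) ↔ ¬U = F ↔ F = T
¬U = ¬T = F
((¬R ∧ (¬L ⊕ W)) ↔ ¬U) ⊕ ¬U = T ⊕ F = T
So #2 is true.

#3: Formalization: (R ∧ ¬U) ⊕ ((¬L ∨ ¬W) ∨ ¬W)

¬U = ¬T = F
R ∧ ¬U = T ∧ F = F
¬L = ¬F = T
¬W = ¬F = T
¬L ∨ ¬W = T ∨ T = T
¬W = ¬F = T
(¬L ∨ ¬W) ∨ ¬W = T ∨ T = T
(R ∧ ¬U) ⊕ ((¬L ∨ ¬W) ∨ ¬W) = F ⊕ T = T
So #3 is true.

3 of the 3 statements are true (#1, #2, #3).

3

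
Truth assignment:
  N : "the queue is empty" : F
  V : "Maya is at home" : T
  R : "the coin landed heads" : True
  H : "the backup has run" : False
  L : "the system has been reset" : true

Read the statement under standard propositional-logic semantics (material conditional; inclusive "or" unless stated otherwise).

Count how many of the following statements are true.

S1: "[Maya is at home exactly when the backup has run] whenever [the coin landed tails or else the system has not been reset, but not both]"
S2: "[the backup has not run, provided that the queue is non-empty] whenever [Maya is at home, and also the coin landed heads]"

2

S1: Formalization: (~R xor ~L) -> (V <-> H)

~R = ~T = F
~L = ~T = F
~R xor ~L = F xor F = F
V <-> H = T <-> F = F
(~R xor ~L) -> (V <-> H) = F -> F = T
Hence S1 is true.

S2: Formalization: (V & R) -> (~N -> ~H)

V & R = T & T = T
~N = ~F = T
~H = ~F = T
~N -> ~H = T -> T = T
(V & R) -> (~N -> ~H) = T -> T = T
Thus S2 is true.

Count: 2.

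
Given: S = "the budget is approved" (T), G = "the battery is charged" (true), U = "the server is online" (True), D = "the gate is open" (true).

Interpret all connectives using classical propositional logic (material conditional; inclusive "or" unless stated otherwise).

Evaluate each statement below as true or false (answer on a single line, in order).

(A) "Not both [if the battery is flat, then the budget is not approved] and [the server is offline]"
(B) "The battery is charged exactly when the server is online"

(A) T / (B) T

(A): Formalization: (¬G → ¬S) ↑ ¬U

¬G = ¬T = F
¬S = ¬T = F
¬G → ¬S = F → F = T
¬U = ¬T = F
(¬G → ¬S) ↑ ¬U = T ↑ F = T
So (A) is true.

(B): Formalization: G ↔ U

G ↔ U = T ↔ T = T
Thus (B) is true.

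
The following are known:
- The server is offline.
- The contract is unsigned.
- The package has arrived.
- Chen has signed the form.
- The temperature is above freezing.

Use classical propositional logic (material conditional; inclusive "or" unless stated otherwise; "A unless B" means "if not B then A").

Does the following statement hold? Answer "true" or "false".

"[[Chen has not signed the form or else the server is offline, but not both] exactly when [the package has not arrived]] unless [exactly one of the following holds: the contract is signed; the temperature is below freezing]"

Let W = "Chen has signed the form" (T), K = "the server is online" (F), H = "the package has arrived" (T), N = "the contract is signed" (F), D = "the temperature is below freezing" (F).
Parsed as ((¬W ⊕ ¬K) ↔ ¬H) ∨ (N ⊕ D)

¬W = ¬T = F
¬K = ¬F = T
¬W ⊕ ¬K = F ⊕ T = T
¬H = ¬T = F
(¬W ⊕ ¬K) ↔ ¬H = T ↔ F = F
N ⊕ D = F ⊕ F = F
((¬W ⊕ ¬K) ↔ ¬H) ∨ (N ⊕ D) = F ∨ F = F

False.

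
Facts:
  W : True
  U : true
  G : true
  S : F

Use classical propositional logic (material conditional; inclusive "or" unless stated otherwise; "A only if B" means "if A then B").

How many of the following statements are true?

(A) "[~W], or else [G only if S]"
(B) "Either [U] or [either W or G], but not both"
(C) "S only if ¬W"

1

(A): Formalization: ~W | (G -> S)

~W = ~T = F
G -> S = T -> F = F
~W | (G -> S) = F | F = F
Hence (A) is false.

(B): In symbols: U xor (W | G)

W | G = T | T = T
U xor (W | G) = T xor T = F
Thus (B) is false.

(C): Formalization: S -> ~W

~W = ~T = F
S -> ~W = F -> F = T
Thus (C) is true.

1 of the 3 statements is true ((C)).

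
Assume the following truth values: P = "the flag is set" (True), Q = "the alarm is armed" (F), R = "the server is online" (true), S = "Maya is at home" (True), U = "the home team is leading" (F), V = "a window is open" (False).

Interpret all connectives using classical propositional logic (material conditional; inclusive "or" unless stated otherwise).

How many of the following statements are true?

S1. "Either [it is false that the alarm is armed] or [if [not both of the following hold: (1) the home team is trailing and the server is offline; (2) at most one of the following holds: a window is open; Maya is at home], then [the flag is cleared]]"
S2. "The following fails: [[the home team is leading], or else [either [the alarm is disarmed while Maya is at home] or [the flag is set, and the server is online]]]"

S1: In symbols: ~Q | (((~U & ~R) nand (V nand S)) -> ~P)

~Q = ~F = T
~U = ~F = T
~R = ~T = F
~U & ~R = T & F = F
V nand S = F nand T = T
(~U & ~R) nand (V nand S) = F nand T = T
~P = ~T = F
((~U & ~R) nand (V nand S)) -> ~P = T -> F = F
~Q | (((~U & ~R) nand (V nand S)) -> ~P) = T | F = T
So S1 is true.

S2: In symbols: ~(U | ((~Q & S) | (P & R)))

~Q = ~F = T
~Q & S = T & T = T
P & R = T & T = T
(~Q & S) | (P & R) = T | T = T
U | ((~Q & S) | (P & R)) = F | T = T
~(U | ((~Q & S) | (P & R))) = ~T = F
Thus S2 is false.

True statements: 1.

1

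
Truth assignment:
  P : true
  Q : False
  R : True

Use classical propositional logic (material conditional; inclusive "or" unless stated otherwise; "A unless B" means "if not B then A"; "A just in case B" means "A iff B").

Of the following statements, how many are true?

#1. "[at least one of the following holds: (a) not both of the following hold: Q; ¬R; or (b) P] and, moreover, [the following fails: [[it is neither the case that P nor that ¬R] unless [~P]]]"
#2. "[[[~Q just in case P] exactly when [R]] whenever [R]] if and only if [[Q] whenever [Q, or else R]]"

#1: This is ((Q nand not R) or P) and not ((P nor not R) or not P).

not R = not True = False
Q nand not R = False nand False = True
(Q nand not R) or P = True or True = True
not R = not True = False
P nor not R = True nor False = False
not P = not True = False
(P nor not R) or not P = False or False = False
not ((P nor not R) or not P) = not False = True
((Q nand not R) or P) and not ((P nor not R) or not P) = True and True = True
So #1 is true.

#2: This is (R -> ((not Q iff P) iff R)) iff ((Q or R) -> Q).

not Q = not False = True
not Q iff P = True iff True = True
(not Q iff P) iff R = True iff True = True
R -> ((not Q iff P) iff R) = True -> True = True
Q or R = False or True = True
(Q or R) -> Q = True -> False = False
(R -> ((not Q iff P) iff R)) iff ((Q or R) -> Q) = True iff False = False
Hence #2 is false.

Count: 1.

1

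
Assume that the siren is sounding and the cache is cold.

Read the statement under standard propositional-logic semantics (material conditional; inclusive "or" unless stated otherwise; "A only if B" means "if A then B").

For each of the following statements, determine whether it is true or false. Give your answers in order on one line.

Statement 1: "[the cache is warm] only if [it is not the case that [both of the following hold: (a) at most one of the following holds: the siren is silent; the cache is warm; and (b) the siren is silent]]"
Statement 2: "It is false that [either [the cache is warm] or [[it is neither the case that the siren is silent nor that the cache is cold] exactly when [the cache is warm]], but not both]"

Let Q = "the cache is warm" (False), P = "the siren is sounding" (True).

Statement 1: Formalization: Q -> not ((not P nand Q) and not P)

not P = not True = False
not P nand Q = False nand False = True
not P = not True = False
(not P nand Q) and not P = True and False = False
not ((not P nand Q) and not P) = not False = True
Q -> not ((not P nand Q) and not P) = False -> True = True
Hence Statement 1 is true.

Statement 2: Formalization: not (Q xor ((not P nor not Q) iff Q))

not P = not True = False
not Q = not False = True
not P nor not Q = False nor True = False
(not P nor not Q) iff Q = False iff False = True
Q xor ((not P nor not Q) iff Q) = False xor True = True
not (Q xor ((not P nor not Q) iff Q)) = not True = False
Hence Statement 2 is false.

Statement 1 True / Statement 2 False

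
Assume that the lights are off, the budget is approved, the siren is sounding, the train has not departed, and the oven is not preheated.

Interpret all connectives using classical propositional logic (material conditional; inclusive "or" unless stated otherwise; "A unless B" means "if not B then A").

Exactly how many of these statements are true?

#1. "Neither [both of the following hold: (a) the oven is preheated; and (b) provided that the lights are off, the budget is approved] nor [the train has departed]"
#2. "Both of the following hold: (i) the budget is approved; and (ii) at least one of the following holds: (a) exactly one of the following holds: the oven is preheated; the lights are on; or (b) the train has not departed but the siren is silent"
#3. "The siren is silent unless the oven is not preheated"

Let U = "the oven is preheated" (False), P = "the lights are on" (False), Q = "the budget is approved" (True), S = "the train has departed" (False), R = "the siren is sounding" (True).

#1: Formalization: (U and (not P -> Q)) nor S

not P = not False = True
not P -> Q = True -> True = True
U and (not P -> Q) = False and True = False
(U and (not P -> Q)) nor S = False nor False = True
So #1 is true.

#2: This is Q and ((U xor P) or (not S and not R)).

U xor P = False xor False = False
not S = not False = True
not R = not True = False
not S and not R = True and False = False
(U xor P) or (not S and not R) = False or False = False
Q and ((U xor P) or (not S and not R)) = True and False = False
Hence #2 is false.

#3: Formalization: not R or not U

not R = not True = False
not U = not False = True
not R or not U = False or True = True
So #3 is true.

2 of the 3 statements are true (#1, #3).

2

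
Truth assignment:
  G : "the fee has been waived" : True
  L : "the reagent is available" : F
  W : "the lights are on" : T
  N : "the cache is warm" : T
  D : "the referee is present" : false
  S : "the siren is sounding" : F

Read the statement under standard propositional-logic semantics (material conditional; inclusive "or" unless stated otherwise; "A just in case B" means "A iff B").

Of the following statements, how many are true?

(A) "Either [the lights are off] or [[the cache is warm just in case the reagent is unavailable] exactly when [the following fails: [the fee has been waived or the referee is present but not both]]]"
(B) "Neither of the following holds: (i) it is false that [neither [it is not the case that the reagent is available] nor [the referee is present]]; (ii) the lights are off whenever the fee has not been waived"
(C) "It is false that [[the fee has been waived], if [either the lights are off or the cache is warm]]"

(A): Parsed as not W or ((N iff not L) iff not (G xor D))

not W = not True = False
not L = not False = True
N iff not L = True iff True = True
G xor D = True xor False = True
not (G xor D) = not True = False
(N iff not L) iff not (G xor D) = True iff False = False
not W or ((N iff not L) iff not (G xor D)) = False or False = False
So (A) is false.

(B): Formalization: not (not L nor D) nor (not G -> not W)

not L = not False = True
not L nor D = True nor False = False
not (not L nor D) = not False = True
not G = not True = False
not W = not True = False
not G -> not W = False -> False = True
not (not L nor D) nor (not G -> not W) = True nor True = False
So (B) is false.

(C): This is not ((not W or N) -> G).

not W = not True = False
not W or N = False or True = True
(not W or N) -> G = True -> True = True
not ((not W or N) -> G) = not True = False
Thus (C) is false.

True statements: 0 (none).

0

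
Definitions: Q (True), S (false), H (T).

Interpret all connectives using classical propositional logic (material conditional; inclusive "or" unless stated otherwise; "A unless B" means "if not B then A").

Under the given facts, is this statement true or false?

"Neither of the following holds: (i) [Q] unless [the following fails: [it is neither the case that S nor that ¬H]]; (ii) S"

Values: Q=T, S=F, H=T.
Parsed as (Q ∨ ¬(S ↓ ¬H)) ↓ S

¬H = ¬T = F
S ↓ ¬H = F ↓ F = T
¬(S ↓ ¬H) = ¬T = F
Q ∨ ¬(S ↓ ¬H) = T ∨ F = T
(Q ∨ ¬(S ↓ ¬H)) ↓ S = T ↓ F = F

false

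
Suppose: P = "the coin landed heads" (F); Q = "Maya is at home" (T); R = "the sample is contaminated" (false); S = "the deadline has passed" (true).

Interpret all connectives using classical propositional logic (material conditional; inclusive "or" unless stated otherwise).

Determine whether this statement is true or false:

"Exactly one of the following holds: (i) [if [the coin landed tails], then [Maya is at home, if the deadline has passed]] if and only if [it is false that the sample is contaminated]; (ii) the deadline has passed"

Parsed as ((~P -> (S -> Q)) <-> ~R) xor S

~P = ~F = T
S -> Q = T -> T = T
~P -> (S -> Q) = T -> T = T
~R = ~F = T
(~P -> (S -> Q)) <-> ~R = T <-> T = T
((~P -> (S -> Q)) <-> ~R) xor S = T xor T = F

The statement is false.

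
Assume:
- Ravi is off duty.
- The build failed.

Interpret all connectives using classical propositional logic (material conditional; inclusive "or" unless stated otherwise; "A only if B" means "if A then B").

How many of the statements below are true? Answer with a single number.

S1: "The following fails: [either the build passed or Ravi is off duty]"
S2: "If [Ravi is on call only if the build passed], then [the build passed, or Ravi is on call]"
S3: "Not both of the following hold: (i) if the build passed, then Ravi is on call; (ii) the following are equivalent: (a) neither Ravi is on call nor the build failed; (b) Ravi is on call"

Let Q = "the build passed" (F), P = "Ravi is on call" (F).

S1: In symbols: ~(Q | ~P)

~P = ~F = T
Q | ~P = F | T = T
~(Q | ~P) = ~T = F
Thus S1 is false.

S2: In symbols: (P -> Q) -> (Q | P)

P -> Q = F -> F = T
Q | P = F | F = F
(P -> Q) -> (Q | P) = T -> F = F
So S2 is false.

S3: This is (Q -> P) nand ((P nor ~Q) <-> P).

Q -> P = F -> F = T
~Q = ~F = T
P nor ~Q = F nor T = F
(P nor ~Q) <-> P = F <-> F = T
(Q -> P) nand ((P nor ~Q) <-> P) = T nand T = F
Thus S3 is false.

True statements: 0 (none).

0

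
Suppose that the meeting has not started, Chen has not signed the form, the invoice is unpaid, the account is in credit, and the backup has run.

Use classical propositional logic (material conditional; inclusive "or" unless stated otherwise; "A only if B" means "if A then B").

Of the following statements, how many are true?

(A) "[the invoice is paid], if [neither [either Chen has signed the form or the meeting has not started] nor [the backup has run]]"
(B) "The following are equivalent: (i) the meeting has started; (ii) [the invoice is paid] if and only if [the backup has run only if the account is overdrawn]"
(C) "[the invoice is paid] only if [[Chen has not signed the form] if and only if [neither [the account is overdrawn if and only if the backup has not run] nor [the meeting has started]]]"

2

Let Q = "Chen has signed the form" (F), P = "the meeting has started" (F), U = "the backup has run" (T), R = "the invoice is paid" (F), S = "the account is overdrawn" (F).

(A): This is ((Q | ~P) nor U) -> R.

~P = ~F = T
Q | ~P = F | T = T
(Q | ~P) nor U = T nor T = F
((Q | ~P) nor U) -> R = F -> F = T
Hence (A) is true.

(B): This is P <-> (R <-> (U -> S)).

U -> S = T -> F = F
R <-> (U -> S) = F <-> F = T
P <-> (R <-> (U -> S)) = F <-> T = F
Thus (B) is false.

(C): In symbols: R -> (~Q <-> ((S <-> ~U) nor P))

~Q = ~F = T
~U = ~T = F
S <-> ~U = F <-> F = T
(S <-> ~U) nor P = T nor F = F
~Q <-> ((S <-> ~U) nor P) = T <-> F = F
R -> (~Q <-> ((S <-> ~U) nor P)) = F -> F = T
Hence (C) is true.

Count: 2.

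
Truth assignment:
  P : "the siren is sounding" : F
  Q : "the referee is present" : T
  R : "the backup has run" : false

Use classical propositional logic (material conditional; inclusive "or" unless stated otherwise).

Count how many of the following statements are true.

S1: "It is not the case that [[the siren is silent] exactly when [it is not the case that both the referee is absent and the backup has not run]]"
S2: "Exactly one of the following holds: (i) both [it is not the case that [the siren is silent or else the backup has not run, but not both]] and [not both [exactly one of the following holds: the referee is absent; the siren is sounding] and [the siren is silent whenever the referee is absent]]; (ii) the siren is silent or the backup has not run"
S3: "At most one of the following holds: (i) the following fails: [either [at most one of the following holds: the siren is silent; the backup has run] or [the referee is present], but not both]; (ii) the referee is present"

S1: Formalization: not (not P iff (not Q nand not R))

not P = not False = True
not Q = not True = False
not R = not False = True
not Q nand not R = False nand True = True
not P iff (not Q nand not R) = True iff True = True
not (not P iff (not Q nand not R)) = not True = False
Thus S1 is false.

S2: This is (not (not P xor not R) and ((not Q xor P) nand (not Q -> not P))) xor (not P or not R).

not P = not False = True
not R = not False = True
not P xor not R = True xor True = False
not (not P xor not R) = not False = True
not Q = not True = False
not Q xor P = False xor False = False
not Q = not True = False
not P = not False = True
not Q -> not P = False -> True = True
(not Q xor P) nand (not Q -> not P) = False nand True = True
not (not P xor not R) and ((not Q xor P) nand (not Q -> not P)) = True and True = True
not P = not False = True
not R = not False = True
not P or not R = True or True = True
(not (not P xor not R) and ((not Q xor P) nand (not Q -> not P))) xor (not P or not R) = True xor True = False
So S2 is false.

S3: Parsed as not ((not P nand R) xor Q) nand Q

not P = not False = True
not P nand R = True nand False = True
(not P nand R) xor Q = True xor True = False
not ((not P nand R) xor Q) = not False = True
not ((not P nand R) xor Q) nand Q = True nand True = False
Thus S3 is false.

Count: 0.

0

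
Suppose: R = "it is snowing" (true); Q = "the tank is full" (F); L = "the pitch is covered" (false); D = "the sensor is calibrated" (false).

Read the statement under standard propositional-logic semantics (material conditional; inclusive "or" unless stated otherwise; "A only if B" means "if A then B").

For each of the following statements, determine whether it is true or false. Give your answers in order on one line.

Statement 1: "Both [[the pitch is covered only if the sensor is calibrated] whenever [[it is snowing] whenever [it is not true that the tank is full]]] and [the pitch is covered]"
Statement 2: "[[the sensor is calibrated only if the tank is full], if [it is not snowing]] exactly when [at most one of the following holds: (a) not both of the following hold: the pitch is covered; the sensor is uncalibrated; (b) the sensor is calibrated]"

Statement 1: Parsed as ((¬Q → R) → (L → D)) ∧ L

¬Q = ¬F = T
¬Q → R = T → T = T
L → D = F → F = T
(¬Q → R) → (L → D) = T → T = T
((¬Q → R) → (L → D)) ∧ L = T ∧ F = F
So Statement 1 is false.

Statement 2: Formalization: (¬R → (D → Q)) ↔ ((L ↑ ¬D) ↑ D)

¬R = ¬T = F
D → Q = F → F = T
¬R → (D → Q) = F → T = T
¬D = ¬F = T
L ↑ ¬D = F ↑ T = T
(L ↑ ¬D) ↑ D = T ↑ F = T
(¬R → (D → Q)) ↔ ((L ↑ ¬D) ↑ D) = T ↔ T = T
Thus Statement 2 is true.

Statement 1 False, Statement 2 True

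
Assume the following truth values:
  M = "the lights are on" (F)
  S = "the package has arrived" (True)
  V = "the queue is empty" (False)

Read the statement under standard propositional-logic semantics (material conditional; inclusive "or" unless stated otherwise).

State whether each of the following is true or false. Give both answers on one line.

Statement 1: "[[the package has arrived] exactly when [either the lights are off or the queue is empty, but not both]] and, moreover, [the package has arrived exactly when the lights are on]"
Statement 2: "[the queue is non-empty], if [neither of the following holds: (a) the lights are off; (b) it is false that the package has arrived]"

Statement 1 false; Statement 2 true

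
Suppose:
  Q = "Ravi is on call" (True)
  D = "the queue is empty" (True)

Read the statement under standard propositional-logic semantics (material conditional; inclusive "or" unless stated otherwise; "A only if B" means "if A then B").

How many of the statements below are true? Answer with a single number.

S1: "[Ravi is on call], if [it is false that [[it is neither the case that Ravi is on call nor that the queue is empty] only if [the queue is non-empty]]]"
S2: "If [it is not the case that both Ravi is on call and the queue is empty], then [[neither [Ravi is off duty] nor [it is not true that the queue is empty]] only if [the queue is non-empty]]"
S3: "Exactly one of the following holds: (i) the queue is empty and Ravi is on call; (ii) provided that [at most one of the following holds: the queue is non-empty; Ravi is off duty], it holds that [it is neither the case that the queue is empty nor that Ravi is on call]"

S1: Parsed as not ((Q nor D) -> not D) -> Q

Q nor D = True nor True = False
not D = not True = False
(Q nor D) -> not D = False -> False = True
not ((Q nor D) -> not D) = not True = False
not ((Q nor D) -> not D) -> Q = False -> True = True
Thus S1 is true.

S2: Formalization: (Q nand D) -> ((not Q nor not D) -> not D)

Q nand D = True nand True = False
not Q = not True = False
not D = not True = False
not Q nor not D = False nor False = True
not D = not True = False
(not Q nor not D) -> not D = True -> False = False
(Q nand D) -> ((not Q nor not D) -> not D) = False -> False = True
Thus S2 is true.

S3: In symbols: (D and Q) xor ((not D nand not Q) -> (D nor Q))

D and Q = True and True = True
not D = not True = False
not Q = not True = False
not D nand not Q = False nand False = True
D nor Q = True nor True = False
(not D nand not Q) -> (D nor Q) = True -> False = False
(D and Q) xor ((not D nand not Q) -> (D nor Q)) = True xor False = True
So S3 is true.

True statements: 3.

3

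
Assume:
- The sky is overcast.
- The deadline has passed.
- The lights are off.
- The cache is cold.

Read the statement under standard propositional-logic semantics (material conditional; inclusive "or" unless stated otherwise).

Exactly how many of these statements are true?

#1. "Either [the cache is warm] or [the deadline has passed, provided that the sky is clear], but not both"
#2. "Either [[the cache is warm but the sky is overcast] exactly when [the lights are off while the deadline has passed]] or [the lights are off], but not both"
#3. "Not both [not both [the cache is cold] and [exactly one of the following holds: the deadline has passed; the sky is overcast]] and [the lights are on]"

Let L = "the cache is warm" (F), G = "the sky is overcast" (T), U = "the deadline has passed" (T), V = "the lights are on" (F).

#1: In symbols: L ⊕ (¬G → U)

¬G = ¬T = F
¬G → U = F → T = T
L ⊕ (¬G → U) = F ⊕ T = T
Hence #1 is true.

#2: In symbols: ((L ∧ G) ↔ (¬V ∧ U)) ⊕ ¬V

L ∧ G = F ∧ T = F
¬V = ¬F = T
¬V ∧ U = T ∧ T = T
(L ∧ G) ↔ (¬V ∧ U) = F ↔ T = F
¬V = ¬F = T
((L ∧ G) ↔ (¬V ∧ U)) ⊕ ¬V = F ⊕ T = T
So #2 is true.

#3: This is (¬L ↑ (U ⊕ G)) ↑ V.

¬L = ¬F = T
U ⊕ G = T ⊕ T = F
¬L ↑ (U ⊕ G) = T ↑ F = T
(¬L ↑ (U ⊕ G)) ↑ V = T ↑ F = T
Hence #3 is true.

3 of the 3 statements are true (#1, #2, #3).

3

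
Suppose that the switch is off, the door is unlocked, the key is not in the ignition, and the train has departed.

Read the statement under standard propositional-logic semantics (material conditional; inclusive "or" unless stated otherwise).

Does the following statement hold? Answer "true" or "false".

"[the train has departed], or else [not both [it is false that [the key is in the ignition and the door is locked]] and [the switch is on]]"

Let S = "the train has departed" (T), R = "the key is in the ignition" (F), Q = "the door is locked" (F), P = "the switch is on" (F).
In symbols: S | (~(R & Q) nand P)

R & Q = F & F = F
~(R & Q) = ~F = T
~(R & Q) nand P = T nand F = T
S | (~(R & Q) nand P) = T | T = T

True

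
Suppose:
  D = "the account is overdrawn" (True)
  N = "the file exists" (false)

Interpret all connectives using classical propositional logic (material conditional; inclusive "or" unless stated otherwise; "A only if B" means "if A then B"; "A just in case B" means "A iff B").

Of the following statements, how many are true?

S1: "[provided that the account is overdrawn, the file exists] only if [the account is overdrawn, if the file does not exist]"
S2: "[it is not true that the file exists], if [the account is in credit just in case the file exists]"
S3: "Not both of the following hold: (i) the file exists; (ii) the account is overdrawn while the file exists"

S1: Parsed as (D → N) → (¬N → D)

D → N = T → F = F
¬N = ¬F = T
¬N → D = T → T = T
(D → N) → (¬N → D) = F → T = T
So S1 is true.

S2: In symbols: (¬D ↔ N) → ¬N

¬D = ¬T = F
¬D ↔ N = F ↔ F = T
¬N = ¬F = T
(¬D ↔ N) → ¬N = T → T = T
So S2 is true.

S3: Parsed as N ↑ (D ∧ N)

D ∧ N = T ∧ F = F
N ↑ (D ∧ N) = F ↑ F = T
So S3 is true.

3 of the 3 statements are true (S1, S2, S3).

3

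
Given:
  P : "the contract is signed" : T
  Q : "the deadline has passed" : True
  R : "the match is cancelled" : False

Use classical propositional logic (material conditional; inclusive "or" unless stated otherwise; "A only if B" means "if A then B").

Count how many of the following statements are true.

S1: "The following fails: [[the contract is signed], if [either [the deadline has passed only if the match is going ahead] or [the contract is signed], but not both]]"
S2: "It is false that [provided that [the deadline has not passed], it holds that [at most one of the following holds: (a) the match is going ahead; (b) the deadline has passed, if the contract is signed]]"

S1: This is ¬(((Q → ¬R) ⊕ P) → P).

¬R = ¬F = T
Q → ¬R = T → T = T
(Q → ¬R) ⊕ P = T ⊕ T = F
((Q → ¬R) ⊕ P) → P = F → T = T
¬(((Q → ¬R) ⊕ P) → P) = ¬T = F
So S1 is false.

S2: Formalization: ¬(¬Q → (¬R ↑ (P → Q)))

¬Q = ¬T = F
¬R = ¬F = T
P → Q = T → T = T
¬R ↑ (P → Q) = T ↑ T = F
¬Q → (¬R ↑ (P → Q)) = F → F = T
¬(¬Q → (¬R ↑ (P → Q))) = ¬T = F
So S2 is false.

Count: 0.

0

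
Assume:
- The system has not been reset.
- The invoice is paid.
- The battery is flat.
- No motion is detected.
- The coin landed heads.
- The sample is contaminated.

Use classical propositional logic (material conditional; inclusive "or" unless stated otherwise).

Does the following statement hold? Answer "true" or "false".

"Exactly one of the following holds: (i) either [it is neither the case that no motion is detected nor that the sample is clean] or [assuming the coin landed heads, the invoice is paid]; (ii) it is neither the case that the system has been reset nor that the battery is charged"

Let S = "motion is detected" (F), V = "the sample is contaminated" (T), U = "the coin landed heads" (T), Q = "the invoice is paid" (T), P = "the system has been reset" (F), R = "the battery is charged" (F).
Parsed as ((~S nor ~V) | (U -> Q)) xor (P nor R)

~S = ~F = T
~V = ~T = F
~S nor ~V = T nor F = F
U -> Q = T -> T = T
(~S nor ~V) | (U -> Q) = F | T = T
P nor R = F nor F = T
((~S nor ~V) | (U -> Q)) xor (P nor R) = T xor T = F

The statement is false.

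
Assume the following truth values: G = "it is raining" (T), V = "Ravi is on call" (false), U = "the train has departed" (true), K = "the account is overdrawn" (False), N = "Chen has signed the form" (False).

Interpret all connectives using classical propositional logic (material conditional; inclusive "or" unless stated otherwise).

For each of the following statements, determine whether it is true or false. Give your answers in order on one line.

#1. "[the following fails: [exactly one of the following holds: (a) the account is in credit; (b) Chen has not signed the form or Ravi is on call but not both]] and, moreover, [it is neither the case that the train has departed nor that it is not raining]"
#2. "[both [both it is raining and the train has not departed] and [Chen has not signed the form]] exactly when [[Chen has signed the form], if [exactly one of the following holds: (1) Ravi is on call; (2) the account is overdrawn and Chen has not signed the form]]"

#1: In symbols: ¬(¬K ⊕ (¬N ⊕ V)) ∧ (U ↓ ¬G)

¬K = ¬F = T
¬N = ¬F = T
¬N ⊕ V = T ⊕ F = T
¬K ⊕ (¬N ⊕ V) = T ⊕ T = F
¬(¬K ⊕ (¬N ⊕ V)) = ¬F = T
¬G = ¬T = F
U ↓ ¬G = T ↓ F = F
¬(¬K ⊕ (¬N ⊕ V)) ∧ (U ↓ ¬G) = T ∧ F = F
Thus #1 is false.

#2: Parsed as ((G ∧ ¬U) ∧ ¬N) ↔ ((V ⊕ (K ∧ ¬N)) → N)

¬U = ¬T = F
G ∧ ¬U = T ∧ F = F
¬N = ¬F = T
(G ∧ ¬U) ∧ ¬N = F ∧ T = F
¬N = ¬F = T
K ∧ ¬N = F ∧ T = F
V ⊕ (K ∧ ¬N) = F ⊕ F = F
(V ⊕ (K ∧ ¬N)) → N = F → F = T
((G ∧ ¬U) ∧ ¬N) ↔ ((V ⊕ (K ∧ ¬N)) → N) = F ↔ T = F
Thus #2 is false.

#1 F / #2 F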